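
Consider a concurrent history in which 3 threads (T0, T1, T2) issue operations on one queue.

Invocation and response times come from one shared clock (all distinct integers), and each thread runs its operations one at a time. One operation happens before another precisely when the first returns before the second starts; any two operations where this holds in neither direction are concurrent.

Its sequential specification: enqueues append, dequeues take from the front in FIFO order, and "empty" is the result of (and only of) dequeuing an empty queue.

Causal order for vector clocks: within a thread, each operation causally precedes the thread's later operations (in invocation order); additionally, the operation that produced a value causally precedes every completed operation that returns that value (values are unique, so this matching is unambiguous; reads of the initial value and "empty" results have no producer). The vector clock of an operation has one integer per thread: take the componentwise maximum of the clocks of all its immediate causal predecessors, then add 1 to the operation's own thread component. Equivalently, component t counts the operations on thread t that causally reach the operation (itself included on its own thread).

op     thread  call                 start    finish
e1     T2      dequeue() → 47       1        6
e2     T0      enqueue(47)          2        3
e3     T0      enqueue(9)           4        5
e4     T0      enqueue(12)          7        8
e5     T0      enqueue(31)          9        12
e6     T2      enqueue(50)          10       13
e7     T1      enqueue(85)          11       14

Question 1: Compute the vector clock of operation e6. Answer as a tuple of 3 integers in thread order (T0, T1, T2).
(1, 0, 2)

e7, invoked 11, has no incoming edges; only T1's bump applies → (0, 1, 0)
e2, invoked 2, has no incoming edges; only T0's bump applies → (1, 0, 0)
from VC(e2)=(1, 0, 0), e1 (invoked 1) maxes components and bumps T2 → (1, 0, 1)
from VC(e2)=(1, 0, 0), e3 (invoked 4) maxes components and bumps T0 → (2, 0, 0)
from VC(e1)=(1, 0, 1), e6 (invoked 10) maxes components and bumps T2 → (1, 0, 2)
from VC(e3)=(2, 0, 0), e4 (invoked 7) maxes components and bumps T0 → (3, 0, 0)
from VC(e4)=(3, 0, 0), e5 (invoked 9) maxes components and bumps T0 → (4, 0, 0)
target: VC(e6) = (1, 0, 2)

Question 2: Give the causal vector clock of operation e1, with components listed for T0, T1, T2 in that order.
(1, 0, 1)

no predecessors for e7 (invoked 11): T1 increments from zero → (0, 1, 0)
no predecessors for e2 (invoked 2): T0 increments from zero → (1, 0, 0)
e1, invoked 1, takes VC(e2)=(1, 0, 0) under max, adds 1 for T2 → (1, 0, 1)
e3, invoked 4, takes VC(e2)=(1, 0, 0) under max, adds 1 for T0 → (2, 0, 0)
e6, invoked 10, takes VC(e1)=(1, 0, 1) under max, adds 1 for T2 → (1, 0, 2)
e4, invoked 7, takes VC(e3)=(2, 0, 0) under max, adds 1 for T0 → (3, 0, 0)
e5, invoked 9, takes VC(e4)=(3, 0, 0) under max, adds 1 for T0 → (4, 0, 0)
target: VC(e1) = (1, 0, 1)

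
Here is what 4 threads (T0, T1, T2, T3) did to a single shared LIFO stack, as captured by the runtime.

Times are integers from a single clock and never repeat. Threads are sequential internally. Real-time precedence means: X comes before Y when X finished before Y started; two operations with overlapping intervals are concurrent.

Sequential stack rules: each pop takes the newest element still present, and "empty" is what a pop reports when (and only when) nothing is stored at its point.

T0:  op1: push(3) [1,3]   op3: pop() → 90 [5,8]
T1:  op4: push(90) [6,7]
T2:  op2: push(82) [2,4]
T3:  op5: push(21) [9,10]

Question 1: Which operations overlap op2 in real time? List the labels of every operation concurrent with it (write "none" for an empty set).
op2 spans [2,4]: anything still running between times 2 and 4 counts as concurrent
op1 [1,3]: concurrent
op3 [5,8]: after
op4 [6,7]: after
op5 [9,10]: after

op1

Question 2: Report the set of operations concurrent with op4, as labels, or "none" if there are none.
op4 runs from 6 to 7; window-overlapping ops are concurrent
op1 [1,3]: before
op2 [2,4]: before
op3 [5,8]: concurrent
op5 [9,10]: after

op3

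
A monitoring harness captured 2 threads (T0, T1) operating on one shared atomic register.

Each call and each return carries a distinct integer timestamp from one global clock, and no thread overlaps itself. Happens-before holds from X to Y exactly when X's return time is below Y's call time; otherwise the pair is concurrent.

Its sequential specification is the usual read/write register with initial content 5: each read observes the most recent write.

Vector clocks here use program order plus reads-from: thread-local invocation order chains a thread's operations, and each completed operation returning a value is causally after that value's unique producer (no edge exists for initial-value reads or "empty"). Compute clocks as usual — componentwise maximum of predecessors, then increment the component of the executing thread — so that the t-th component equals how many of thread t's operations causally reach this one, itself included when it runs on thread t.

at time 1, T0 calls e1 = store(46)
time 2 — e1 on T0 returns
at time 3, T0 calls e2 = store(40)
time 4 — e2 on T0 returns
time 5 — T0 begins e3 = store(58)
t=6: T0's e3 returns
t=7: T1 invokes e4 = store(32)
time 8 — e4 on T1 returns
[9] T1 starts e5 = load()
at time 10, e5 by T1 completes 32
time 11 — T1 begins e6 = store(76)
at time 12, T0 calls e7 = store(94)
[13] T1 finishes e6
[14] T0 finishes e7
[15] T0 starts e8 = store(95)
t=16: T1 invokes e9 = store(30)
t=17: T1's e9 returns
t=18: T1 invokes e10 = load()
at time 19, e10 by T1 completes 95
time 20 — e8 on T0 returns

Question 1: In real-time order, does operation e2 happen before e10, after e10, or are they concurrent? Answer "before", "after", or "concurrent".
e2 spans [3,4], e10 spans [18,19]
resp(e2)=4 < inv(e10)=18

before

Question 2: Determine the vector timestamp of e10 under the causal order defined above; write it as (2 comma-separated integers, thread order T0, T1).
e4, invoked 7, has no incoming edges; only T1's bump applies → (0, 1)
e1, invoked 1, has no incoming edges; only T0's bump applies → (1, 0)
merge at e5 (invoked 9): VC(e4)=(0, 1), own-thread bump on T1 → (0, 2)
merge at e2 (invoked 3): VC(e1)=(1, 0), own-thread bump on T0 → (2, 0)
merge at e6 (invoked 11): VC(e5)=(0, 2), own-thread bump on T1 → (0, 3)
merge at e3 (invoked 5): VC(e2)=(2, 0), own-thread bump on T0 → (3, 0)
merge at e9 (invoked 16): VC(e6)=(0, 3), own-thread bump on T1 → (0, 4)
merge at e7 (invoked 12): VC(e3)=(3, 0), own-thread bump on T0 → (4, 0)
merge at e8 (invoked 15): VC(e7)=(4, 0), own-thread bump on T0 → (5, 0)
merge at e10 (invoked 18): VC(e8)=(5, 0), VC(e9)=(0, 4), own-thread bump on T1 → (5, 5)
target: VC(e10) = (5, 5)

(5, 5)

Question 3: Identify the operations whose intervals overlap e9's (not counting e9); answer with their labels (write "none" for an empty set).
overlap test against e9 [16,17]: concurrent iff the interval meets 16..17
e1 [1,2]: before
e2 [3,4]: before
e3 [5,6]: before
e4 [7,8]: before
e5 [9,10]: before
e6 [11,13]: before
e7 [12,14]: before
e8 [15,20]: concurrent
e10 [18,19]: after

e8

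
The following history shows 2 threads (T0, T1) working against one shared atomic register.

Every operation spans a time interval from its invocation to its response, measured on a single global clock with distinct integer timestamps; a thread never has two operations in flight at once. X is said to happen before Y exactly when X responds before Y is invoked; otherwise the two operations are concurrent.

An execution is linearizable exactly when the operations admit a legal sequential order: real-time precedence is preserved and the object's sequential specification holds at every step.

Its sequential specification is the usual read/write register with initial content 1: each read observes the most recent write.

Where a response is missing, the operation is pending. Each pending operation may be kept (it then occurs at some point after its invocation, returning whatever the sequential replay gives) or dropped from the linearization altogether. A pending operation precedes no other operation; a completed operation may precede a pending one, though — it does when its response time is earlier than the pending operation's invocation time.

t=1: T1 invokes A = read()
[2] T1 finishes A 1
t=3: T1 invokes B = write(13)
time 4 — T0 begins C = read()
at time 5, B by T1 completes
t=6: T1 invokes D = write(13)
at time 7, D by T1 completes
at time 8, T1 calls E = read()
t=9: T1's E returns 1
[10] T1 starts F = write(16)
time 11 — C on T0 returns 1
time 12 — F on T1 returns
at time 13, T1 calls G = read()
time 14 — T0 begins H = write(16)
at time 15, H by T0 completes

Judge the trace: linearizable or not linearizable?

not linearizable

the violation lands at event 9, E's response at time 9: events 1..8 linearize, events 1..9 do not
exactly one order of the 4 completed ops respects real time; the atomic register replay fails
completion choices over the 1 pending operation (C) were checked; none helps
take A, B, D, E (pending dropped): step 4 already fails, because E read() → 1 cannot occur there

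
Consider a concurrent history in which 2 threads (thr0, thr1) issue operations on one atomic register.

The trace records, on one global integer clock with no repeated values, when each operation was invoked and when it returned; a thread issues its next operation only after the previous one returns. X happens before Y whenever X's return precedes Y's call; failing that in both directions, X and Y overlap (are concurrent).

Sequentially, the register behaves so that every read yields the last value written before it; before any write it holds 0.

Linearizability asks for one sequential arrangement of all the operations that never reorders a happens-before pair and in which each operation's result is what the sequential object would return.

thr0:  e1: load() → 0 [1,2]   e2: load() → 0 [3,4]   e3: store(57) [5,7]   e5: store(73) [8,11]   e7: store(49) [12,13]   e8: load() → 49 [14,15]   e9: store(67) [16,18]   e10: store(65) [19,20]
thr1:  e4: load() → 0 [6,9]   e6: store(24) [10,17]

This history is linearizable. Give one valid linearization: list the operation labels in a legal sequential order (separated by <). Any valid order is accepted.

e1 < e2 < e4 < e3 < e5 < e6 < e7 < e8 < e9 < e10

1. e1 load() → 0, leaving value 0
2. e2 load() → 0, leaving value 0
3. e4 load() → 0, leaving value 0
4. e3 store(57), leaving value 57
5. e5 store(73), leaving value 73
6. e6 store(24), leaving value 24
7. e7 store(49), leaving value 49
8. e8 load() → 49, leaving value 49
9. e9 store(67), leaving value 67
10. e10 store(65), leaving value 65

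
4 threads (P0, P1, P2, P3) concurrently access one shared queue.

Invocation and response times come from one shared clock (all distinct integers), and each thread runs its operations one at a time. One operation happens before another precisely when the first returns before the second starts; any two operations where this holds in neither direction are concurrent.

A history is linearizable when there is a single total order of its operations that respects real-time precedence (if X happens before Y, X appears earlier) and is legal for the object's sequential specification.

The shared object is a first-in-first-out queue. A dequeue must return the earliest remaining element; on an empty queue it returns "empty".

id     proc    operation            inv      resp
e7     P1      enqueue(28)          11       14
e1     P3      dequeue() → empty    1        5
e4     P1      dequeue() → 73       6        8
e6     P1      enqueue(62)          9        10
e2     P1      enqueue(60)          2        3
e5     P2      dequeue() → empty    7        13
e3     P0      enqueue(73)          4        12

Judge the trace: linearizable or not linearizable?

already the first 13 events (up to e5's response at time 13) admit no linearization; the first 12 still do
6 completed operations, 27 real-time-consistent orders — every queue replay fails
completion choices over the 1 pending operation (e7) were checked; none helps
sample order e1, e2, e3, e4, e5, e6 (pending dropped) stalls at step 4 — e4 dequeue() → 73 has no legal effect
sample order e1, e2, e3, e4, e6, e5 (pending dropped) stalls at step 4 — e4 dequeue() → 73 has no legal effect

not linearizable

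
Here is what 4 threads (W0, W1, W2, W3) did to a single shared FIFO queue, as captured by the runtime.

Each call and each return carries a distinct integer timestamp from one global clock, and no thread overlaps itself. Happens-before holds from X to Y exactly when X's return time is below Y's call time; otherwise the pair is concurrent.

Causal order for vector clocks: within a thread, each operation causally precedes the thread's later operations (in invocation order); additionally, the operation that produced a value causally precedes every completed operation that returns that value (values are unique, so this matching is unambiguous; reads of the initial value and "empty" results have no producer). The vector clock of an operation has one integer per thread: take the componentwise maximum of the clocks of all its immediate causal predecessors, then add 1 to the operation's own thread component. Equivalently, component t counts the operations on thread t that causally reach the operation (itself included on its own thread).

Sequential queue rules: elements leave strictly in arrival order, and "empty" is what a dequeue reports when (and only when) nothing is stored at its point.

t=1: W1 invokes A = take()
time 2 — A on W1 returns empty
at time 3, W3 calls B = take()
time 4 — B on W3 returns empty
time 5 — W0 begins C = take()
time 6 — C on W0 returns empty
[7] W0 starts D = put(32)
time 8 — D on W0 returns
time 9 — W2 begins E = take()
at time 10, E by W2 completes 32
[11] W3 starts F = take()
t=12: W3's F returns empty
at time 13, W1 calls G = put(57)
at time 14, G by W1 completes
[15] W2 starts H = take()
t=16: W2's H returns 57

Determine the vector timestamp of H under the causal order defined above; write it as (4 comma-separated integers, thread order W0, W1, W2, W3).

B, invoked 3, has no incoming edges; only W3's bump applies → (0, 0, 0, 1)
A, invoked 1, has no incoming edges; only W1's bump applies → (0, 1, 0, 0)
C, invoked 5, has no incoming edges; only W0's bump applies → (1, 0, 0, 0)
invoked at 11, F merges VC(B)=(0, 0, 0, 1) and bumps W3's slot → (0, 0, 0, 2)
invoked at 13, G merges VC(A)=(0, 1, 0, 0) and bumps W1's slot → (0, 2, 0, 0)
invoked at 7, D merges VC(C)=(1, 0, 0, 0) and bumps W0's slot → (2, 0, 0, 0)
invoked at 9, E merges VC(D)=(2, 0, 0, 0) and bumps W2's slot → (2, 0, 1, 0)
invoked at 15, H merges VC(E)=(2, 0, 1, 0), VC(G)=(0, 2, 0, 0) and bumps W2's slot → (2, 2, 2, 0)
target: VC(H) = (2, 2, 2, 0)

(2, 2, 2, 0)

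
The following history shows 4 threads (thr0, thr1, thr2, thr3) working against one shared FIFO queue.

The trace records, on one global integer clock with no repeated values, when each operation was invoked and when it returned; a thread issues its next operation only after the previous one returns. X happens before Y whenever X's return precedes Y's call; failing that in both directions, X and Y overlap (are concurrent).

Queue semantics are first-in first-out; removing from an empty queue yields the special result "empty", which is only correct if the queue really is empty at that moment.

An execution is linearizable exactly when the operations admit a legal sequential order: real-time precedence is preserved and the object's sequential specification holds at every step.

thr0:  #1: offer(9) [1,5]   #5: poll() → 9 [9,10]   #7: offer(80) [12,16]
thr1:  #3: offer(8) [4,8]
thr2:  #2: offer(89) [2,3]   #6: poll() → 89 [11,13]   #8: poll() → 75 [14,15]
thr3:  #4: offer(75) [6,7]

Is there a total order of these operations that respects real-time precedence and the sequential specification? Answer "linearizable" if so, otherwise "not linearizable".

witness order: #1, #2, #4, #3, #5, #6, #7, #8
after step 1 (#1 offer(9)): queue <9>
after step 2 (#2 offer(89)): queue <9,89>
after step 3 (#4 offer(75)): queue <9,89,75>
after step 4 (#3 offer(8)): queue <9,89,75,8>
after step 5 (#5 poll() → 9): queue <89,75,8>
after step 6 (#6 poll() → 89): queue <75,8>
after step 7 (#7 offer(80)): queue <75,8,80>
after step 8 (#8 poll() → 75): queue <8,80>

linearizable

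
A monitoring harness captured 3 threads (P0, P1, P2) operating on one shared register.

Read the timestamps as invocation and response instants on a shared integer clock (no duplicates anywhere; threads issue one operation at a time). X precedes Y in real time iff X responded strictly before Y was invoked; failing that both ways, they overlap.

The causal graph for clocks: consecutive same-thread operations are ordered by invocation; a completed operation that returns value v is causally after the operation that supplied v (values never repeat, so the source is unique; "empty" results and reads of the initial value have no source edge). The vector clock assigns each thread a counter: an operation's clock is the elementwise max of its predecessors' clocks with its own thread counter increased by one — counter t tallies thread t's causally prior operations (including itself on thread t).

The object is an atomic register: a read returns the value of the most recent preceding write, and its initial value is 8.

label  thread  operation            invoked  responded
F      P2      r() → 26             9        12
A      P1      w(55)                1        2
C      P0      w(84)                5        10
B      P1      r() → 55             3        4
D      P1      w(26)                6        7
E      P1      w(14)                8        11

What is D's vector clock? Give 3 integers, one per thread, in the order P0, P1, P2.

no predecessors for A (invoked 1): P1 increments from zero → (0, 1, 0)
no predecessors for C (invoked 5): P0 increments from zero → (1, 0, 0)
VC(B, invoked at 3): max of VC(A)=(0, 1, 0), then +1 on thread P1 → (0, 2, 0)
VC(D, invoked at 6): max of VC(B)=(0, 2, 0), then +1 on thread P1 → (0, 3, 0)
VC(F, invoked at 9): max of VC(D)=(0, 3, 0), then +1 on thread P2 → (0, 3, 1)
VC(E, invoked at 8): max of VC(D)=(0, 3, 0), then +1 on thread P1 → (0, 4, 0)
target: VC(D) = (0, 3, 0)

(0, 3, 0)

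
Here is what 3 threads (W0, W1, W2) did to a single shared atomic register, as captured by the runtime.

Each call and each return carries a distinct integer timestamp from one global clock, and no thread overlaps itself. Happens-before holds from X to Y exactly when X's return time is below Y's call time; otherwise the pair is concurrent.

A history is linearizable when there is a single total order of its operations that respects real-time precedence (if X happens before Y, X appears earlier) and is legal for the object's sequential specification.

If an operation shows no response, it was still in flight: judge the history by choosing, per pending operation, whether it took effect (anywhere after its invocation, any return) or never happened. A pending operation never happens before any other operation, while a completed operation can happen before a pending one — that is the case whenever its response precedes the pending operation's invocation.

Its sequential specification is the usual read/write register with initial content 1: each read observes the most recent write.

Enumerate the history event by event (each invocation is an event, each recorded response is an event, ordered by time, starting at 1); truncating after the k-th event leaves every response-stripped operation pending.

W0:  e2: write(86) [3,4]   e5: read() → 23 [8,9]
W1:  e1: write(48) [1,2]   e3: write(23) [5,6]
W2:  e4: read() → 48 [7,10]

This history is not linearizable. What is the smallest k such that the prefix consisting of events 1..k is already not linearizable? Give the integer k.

10

events 1..9 are linearizable, e.g. via e1, e2, e3, e4, e5:
1. e1 write(48), leaving value 48
2. e2 write(86), leaving value 86
3. e3 write(23), leaving value 23
4. e4 read() (pending, included), leaving value 23
5. e5 read() → 23, leaving value 23
event 10 — e4's response, time 10 — after it, nothing linearizes
e.g. e1, e2, e3, e4, e5: illegal at step 4, since e4 read() → 48 cannot apply there
e.g. e1, e2, e3, e5, e4: illegal at step 5, since e4 read() → 48 cannot apply there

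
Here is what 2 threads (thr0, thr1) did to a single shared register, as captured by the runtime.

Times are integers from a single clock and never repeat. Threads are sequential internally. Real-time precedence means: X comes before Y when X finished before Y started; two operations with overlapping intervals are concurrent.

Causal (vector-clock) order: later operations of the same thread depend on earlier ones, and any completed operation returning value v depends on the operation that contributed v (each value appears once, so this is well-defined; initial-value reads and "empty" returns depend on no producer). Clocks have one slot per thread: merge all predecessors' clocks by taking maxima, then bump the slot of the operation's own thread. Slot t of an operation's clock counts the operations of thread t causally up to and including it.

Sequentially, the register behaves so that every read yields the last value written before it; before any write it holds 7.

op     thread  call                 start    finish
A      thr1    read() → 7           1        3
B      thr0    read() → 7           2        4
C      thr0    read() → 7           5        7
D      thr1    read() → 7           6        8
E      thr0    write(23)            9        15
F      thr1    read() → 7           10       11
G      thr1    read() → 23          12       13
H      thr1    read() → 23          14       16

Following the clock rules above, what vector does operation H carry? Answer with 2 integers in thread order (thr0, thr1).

invoked at 1, A has no predecessors; its own thr1 bump gives (0, 1)
invoked at 2, B has no predecessors; its own thr0 bump gives (1, 0)
VC(D, invoked at 6): max of VC(A)=(0, 1), then +1 on thread thr1 → (0, 2)
VC(C, invoked at 5): max of VC(B)=(1, 0), then +1 on thread thr0 → (2, 0)
VC(F, invoked at 10): max of VC(D)=(0, 2), then +1 on thread thr1 → (0, 3)
VC(E, invoked at 9): max of VC(C)=(2, 0), then +1 on thread thr0 → (3, 0)
VC(G, invoked at 12): max of VC(E)=(3, 0), VC(F)=(0, 3), then +1 on thread thr1 → (3, 4)
VC(H, invoked at 14): max of VC(E)=(3, 0), VC(G)=(3, 4), then +1 on thread thr1 → (3, 5)
target: VC(H) = (3, 5)

(3, 5)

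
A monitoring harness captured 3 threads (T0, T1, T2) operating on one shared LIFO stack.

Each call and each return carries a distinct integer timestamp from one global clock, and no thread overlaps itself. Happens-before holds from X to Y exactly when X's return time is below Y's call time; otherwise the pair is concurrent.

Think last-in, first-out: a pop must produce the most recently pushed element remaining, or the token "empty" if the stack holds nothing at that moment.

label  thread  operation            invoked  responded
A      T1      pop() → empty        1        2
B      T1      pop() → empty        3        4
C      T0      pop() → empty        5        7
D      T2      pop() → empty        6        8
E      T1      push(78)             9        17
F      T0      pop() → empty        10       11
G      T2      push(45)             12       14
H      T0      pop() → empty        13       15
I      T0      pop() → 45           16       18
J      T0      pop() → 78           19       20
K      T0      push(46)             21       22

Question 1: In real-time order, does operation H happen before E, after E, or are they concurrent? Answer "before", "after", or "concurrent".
Answer: concurrent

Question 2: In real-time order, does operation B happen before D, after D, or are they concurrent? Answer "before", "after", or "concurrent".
Answer: before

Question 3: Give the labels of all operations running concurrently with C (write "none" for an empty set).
Answer: D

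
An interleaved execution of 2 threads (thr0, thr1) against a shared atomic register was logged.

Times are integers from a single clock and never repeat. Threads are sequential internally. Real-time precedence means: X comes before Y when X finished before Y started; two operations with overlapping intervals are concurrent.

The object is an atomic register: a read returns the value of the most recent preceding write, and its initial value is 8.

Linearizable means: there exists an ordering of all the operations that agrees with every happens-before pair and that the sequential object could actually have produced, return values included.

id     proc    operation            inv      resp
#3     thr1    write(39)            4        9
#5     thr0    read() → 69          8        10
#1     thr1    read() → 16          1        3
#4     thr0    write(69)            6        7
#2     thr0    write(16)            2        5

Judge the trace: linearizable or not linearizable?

one valid linearization: #2, #1, #3, #4, #5
step 1: #2 write(16) — value 16
step 2: #1 read() → 16 — value 16
step 3: #3 write(39) — value 39
step 4: #4 write(69) — value 69
step 5: #5 read() → 69 — value 69

linearizable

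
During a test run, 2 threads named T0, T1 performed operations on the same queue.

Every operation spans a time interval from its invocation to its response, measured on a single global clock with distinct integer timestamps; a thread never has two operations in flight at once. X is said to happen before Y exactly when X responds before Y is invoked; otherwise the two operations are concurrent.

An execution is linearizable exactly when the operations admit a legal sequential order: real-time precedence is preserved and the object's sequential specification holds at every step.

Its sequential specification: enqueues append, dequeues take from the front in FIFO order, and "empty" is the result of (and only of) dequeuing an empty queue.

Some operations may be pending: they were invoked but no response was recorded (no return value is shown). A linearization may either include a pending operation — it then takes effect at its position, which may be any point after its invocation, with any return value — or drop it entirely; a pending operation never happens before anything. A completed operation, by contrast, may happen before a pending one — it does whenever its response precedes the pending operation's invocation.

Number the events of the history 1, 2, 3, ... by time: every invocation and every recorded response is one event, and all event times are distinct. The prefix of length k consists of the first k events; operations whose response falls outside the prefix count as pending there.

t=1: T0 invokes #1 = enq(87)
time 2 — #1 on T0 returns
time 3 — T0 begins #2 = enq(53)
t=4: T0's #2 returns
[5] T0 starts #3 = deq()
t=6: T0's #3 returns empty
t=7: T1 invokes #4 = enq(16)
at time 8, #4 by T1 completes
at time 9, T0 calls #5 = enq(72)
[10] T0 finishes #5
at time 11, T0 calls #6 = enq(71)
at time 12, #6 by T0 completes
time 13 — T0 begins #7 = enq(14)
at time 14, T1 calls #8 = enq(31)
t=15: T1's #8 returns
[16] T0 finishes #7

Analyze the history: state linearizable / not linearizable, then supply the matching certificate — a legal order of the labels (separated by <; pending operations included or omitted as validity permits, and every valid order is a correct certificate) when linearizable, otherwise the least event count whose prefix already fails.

not linearizable — minimal violating prefix: 6 events

through event 5 a valid linearization exists; event 6 (#3 responding at time 6) ends that
the completed operations (3 total) allow one real-time order; the queue replay rejects it
sample order #1, #2, #3 stalls at step 3 — #3 deq() → empty has no legal effect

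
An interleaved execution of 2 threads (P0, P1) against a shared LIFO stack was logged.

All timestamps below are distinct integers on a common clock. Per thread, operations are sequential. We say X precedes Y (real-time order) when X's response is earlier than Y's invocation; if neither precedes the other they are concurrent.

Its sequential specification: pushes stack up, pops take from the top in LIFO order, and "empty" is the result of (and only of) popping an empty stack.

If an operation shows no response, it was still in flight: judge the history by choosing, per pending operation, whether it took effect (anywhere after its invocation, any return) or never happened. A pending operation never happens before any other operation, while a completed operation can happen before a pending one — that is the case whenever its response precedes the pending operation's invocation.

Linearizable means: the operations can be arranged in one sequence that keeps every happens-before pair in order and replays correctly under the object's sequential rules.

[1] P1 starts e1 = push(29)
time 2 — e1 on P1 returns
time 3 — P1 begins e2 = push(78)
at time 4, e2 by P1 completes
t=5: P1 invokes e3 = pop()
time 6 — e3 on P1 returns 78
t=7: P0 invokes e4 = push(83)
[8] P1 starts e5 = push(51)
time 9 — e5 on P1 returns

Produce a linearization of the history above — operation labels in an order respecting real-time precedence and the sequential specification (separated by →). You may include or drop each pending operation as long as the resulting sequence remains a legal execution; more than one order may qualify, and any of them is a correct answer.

e1 → e2 → e3 → e4 → e5

after step 1 (e1 push(29)): stack <29>
after step 2 (e2 push(78)): stack <29,78>
after step 3 (e3 pop() → 78): stack <29>
after step 4 (e4 push(83) (pending, included)): stack <29,83>
after step 5 (e5 push(51)): stack <29,83,51>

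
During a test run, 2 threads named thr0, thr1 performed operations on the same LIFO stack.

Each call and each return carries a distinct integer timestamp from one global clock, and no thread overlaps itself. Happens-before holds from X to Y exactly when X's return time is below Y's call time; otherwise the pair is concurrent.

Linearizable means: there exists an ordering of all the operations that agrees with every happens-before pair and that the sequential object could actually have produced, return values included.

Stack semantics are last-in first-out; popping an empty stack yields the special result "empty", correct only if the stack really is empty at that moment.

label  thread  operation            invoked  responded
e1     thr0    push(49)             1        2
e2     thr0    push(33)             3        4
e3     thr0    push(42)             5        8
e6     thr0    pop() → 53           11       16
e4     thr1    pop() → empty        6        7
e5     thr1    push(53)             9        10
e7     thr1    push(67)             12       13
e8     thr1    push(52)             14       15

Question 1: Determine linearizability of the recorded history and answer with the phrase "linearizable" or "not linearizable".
already the first 7 events (up to e4's response at time 7) admit no linearization; the first 6 still do
one real-time candidate order over the 3 completed operations — the LIFO stack replay rejects it
no escape via the 1 pending operation (e3): every completion choice fails
sample order e1, e2, e4 (pending dropped) stalls at step 3 — e4 pop() → empty has no legal effect

not linearizable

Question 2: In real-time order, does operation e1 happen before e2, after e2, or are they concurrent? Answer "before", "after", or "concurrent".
e1 spans [1,2], e2 spans [3,4]
resp(e1)=2 < inv(e2)=3

before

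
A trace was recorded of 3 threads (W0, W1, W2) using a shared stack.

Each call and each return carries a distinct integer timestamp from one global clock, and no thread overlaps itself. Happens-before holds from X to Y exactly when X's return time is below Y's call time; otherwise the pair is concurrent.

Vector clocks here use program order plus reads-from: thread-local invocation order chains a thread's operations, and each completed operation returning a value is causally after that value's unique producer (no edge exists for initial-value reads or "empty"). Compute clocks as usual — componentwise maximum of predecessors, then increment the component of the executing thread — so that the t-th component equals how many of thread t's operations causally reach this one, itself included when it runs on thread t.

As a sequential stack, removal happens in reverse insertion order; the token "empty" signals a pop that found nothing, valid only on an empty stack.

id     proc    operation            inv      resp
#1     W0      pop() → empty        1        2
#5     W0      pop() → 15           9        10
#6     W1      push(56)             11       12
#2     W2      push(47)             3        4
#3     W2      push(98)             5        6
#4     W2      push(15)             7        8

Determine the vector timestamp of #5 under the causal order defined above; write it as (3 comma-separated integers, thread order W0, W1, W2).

#2 (invocation 3): nothing precedes it; W2's component alone gives (0, 0, 1)
#6 (invocation 11): nothing precedes it; W1's component alone gives (0, 1, 0)
#1 (invocation 1): nothing precedes it; W0's component alone gives (1, 0, 0)
VC(#3, invoked at 5): max of VC(#2)=(0, 0, 1), then +1 on thread W2 → (0, 0, 2)
VC(#4, invoked at 7): max of VC(#3)=(0, 0, 2), then +1 on thread W2 → (0, 0, 3)
VC(#5, invoked at 9): max of VC(#1)=(1, 0, 0), VC(#4)=(0, 0, 3), then +1 on thread W0 → (2, 0, 3)
target: VC(#5) = (2, 0, 3)

(2, 0, 3)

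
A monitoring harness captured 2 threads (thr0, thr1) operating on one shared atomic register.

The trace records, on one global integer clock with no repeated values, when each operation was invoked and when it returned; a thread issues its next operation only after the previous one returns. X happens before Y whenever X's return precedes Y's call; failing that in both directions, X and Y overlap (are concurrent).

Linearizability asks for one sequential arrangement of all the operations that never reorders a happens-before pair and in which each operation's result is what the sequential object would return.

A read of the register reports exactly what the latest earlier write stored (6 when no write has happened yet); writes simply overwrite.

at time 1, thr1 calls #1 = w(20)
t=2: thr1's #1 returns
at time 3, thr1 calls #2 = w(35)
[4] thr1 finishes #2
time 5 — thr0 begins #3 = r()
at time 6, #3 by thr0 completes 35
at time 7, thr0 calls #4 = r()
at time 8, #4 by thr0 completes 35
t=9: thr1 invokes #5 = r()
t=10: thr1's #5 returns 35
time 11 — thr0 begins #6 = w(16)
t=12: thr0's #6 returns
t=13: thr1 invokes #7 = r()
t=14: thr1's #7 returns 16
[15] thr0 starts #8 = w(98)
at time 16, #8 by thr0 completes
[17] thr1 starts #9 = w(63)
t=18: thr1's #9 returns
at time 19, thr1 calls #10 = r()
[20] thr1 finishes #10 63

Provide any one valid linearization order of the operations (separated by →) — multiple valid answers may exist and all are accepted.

#1 → #2 → #3 → #4 → #5 → #6 → #7 → #8 → #9 → #10

after step 1 (#1 w(20)): value 20
after step 2 (#2 w(35)): value 35
after step 3 (#3 r() → 35): value 35
after step 4 (#4 r() → 35): value 35
after step 5 (#5 r() → 35): value 35
after step 6 (#6 w(16)): value 16
after step 7 (#7 r() → 16): value 16
after step 8 (#8 w(98)): value 98
after step 9 (#9 w(63)): value 63
after step 10 (#10 r() → 63): value 63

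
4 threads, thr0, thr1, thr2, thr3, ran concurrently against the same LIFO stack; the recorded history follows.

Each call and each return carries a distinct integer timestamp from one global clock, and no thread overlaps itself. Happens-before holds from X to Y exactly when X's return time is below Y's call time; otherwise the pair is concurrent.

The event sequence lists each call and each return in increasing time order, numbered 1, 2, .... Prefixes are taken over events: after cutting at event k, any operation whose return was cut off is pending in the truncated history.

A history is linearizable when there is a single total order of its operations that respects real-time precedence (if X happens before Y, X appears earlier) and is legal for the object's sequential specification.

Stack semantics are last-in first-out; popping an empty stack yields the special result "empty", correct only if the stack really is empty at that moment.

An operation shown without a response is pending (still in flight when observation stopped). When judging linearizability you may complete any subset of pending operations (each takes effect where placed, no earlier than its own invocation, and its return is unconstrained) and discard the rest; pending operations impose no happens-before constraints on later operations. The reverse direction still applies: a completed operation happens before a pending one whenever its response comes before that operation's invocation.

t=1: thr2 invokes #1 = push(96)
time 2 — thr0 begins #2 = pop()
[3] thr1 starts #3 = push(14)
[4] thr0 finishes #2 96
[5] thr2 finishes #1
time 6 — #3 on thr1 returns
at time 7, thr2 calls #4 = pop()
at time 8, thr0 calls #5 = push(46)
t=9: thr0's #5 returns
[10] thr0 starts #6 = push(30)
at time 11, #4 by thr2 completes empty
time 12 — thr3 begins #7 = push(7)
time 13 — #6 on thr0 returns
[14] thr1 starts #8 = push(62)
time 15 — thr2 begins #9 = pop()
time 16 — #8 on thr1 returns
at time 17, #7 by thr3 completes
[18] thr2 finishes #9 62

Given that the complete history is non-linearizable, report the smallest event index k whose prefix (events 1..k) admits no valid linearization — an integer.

a valid linearization of events 1..10 exists, for instance #1, #2, #3, #4, #5:
step 1: #1 push(96) — stack <96>
step 2: #2 pop() → 96 — stack <>
step 3: #3 push(14) — stack <14>
step 4: #4 pop() (pending, included) — stack <>
step 5: #5 push(46) — stack <46>
at event 11 (#4's time-11 response) nothing linearizes any more
no escape via the 1 pending operation (#6): every completion choice fails
for example #1, #2, #3, #4, #5 (pending dropped) fails at step 4: #4 pop() → empty is not legal there
for example #1, #2, #3, #5, #4 (pending dropped) fails at step 5: #4 pop() → empty is not legal there

11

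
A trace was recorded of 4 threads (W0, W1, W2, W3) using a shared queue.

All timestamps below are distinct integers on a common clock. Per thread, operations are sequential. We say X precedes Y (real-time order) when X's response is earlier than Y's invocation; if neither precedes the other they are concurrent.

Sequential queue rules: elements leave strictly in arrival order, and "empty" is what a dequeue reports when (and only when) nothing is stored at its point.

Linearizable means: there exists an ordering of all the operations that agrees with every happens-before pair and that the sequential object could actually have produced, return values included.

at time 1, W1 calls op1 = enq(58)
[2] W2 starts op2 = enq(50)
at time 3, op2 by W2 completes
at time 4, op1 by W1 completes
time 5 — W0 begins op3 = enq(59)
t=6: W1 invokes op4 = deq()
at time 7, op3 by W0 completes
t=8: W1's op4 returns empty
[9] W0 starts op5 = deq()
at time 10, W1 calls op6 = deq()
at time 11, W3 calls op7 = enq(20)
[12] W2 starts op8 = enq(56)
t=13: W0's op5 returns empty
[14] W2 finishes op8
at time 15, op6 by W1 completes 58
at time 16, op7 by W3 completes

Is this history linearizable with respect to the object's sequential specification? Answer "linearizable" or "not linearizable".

cut after 7 events: linearizable; cut after 8 events (op4 responds, time 8): not linearizable
no legal order exists: 4 real-time-consistent candidates over 4 completed queue operations, all rejected
e.g. op1, op2, op3, op4: illegal at step 4, since op4 deq() → empty cannot apply there
e.g. op1, op2, op4, op3: illegal at step 3, since op4 deq() → empty cannot apply there

not linearizable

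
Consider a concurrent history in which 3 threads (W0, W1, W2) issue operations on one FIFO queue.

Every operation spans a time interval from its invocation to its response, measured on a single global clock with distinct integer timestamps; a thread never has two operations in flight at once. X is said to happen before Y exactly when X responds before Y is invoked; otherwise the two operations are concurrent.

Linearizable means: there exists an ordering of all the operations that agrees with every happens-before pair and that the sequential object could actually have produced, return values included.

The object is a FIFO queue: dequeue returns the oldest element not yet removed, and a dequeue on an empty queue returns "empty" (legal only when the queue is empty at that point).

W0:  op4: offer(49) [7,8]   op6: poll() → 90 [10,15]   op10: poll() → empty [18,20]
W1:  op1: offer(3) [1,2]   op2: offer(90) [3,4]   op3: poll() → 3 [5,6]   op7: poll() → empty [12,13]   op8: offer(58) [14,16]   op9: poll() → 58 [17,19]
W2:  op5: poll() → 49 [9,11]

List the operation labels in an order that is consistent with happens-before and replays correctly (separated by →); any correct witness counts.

op1 → op2 → op3 → op4 → op6 → op5 → op7 → op8 → op9 → op10

step 1: op1 offer(3) — queue <3>
step 2: op2 offer(90) — queue <3,90>
step 3: op3 poll() → 3 — queue <90>
step 4: op4 offer(49) — queue <90,49>
step 5: op6 poll() → 90 — queue <49>
step 6: op5 poll() → 49 — queue <>
step 7: op7 poll() → empty — queue <>
step 8: op8 offer(58) — queue <58>
step 9: op9 poll() → 58 — queue <>
step 10: op10 poll() → empty — queue <>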